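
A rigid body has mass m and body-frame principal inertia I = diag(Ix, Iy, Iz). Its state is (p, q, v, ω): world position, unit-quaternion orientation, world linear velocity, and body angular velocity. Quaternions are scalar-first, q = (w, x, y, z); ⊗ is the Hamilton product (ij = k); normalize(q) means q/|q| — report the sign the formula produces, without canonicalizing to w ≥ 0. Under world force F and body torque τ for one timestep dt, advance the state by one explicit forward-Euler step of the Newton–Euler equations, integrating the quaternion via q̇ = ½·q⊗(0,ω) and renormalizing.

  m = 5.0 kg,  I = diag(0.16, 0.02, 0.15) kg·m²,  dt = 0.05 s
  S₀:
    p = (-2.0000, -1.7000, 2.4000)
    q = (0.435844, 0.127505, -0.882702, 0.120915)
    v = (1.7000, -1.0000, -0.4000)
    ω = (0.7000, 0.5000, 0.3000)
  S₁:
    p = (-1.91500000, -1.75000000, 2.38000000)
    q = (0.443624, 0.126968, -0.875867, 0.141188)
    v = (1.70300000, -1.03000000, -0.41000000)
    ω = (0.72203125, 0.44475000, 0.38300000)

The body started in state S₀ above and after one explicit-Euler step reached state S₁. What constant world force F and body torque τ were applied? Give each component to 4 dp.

F = (0.3000, -3.0000, -1.0000)
τ = (0.0900, -0.0200, 0.2000)

Δv = v₁−v₀ = (0.00300000, -0.03000000, -0.01000000)
F = m·Δv/dt = (0.3000, -3.0000, -1.0000)
ω₁ − ω₀ = (0.02203125, -0.05525000, 0.08300000)
I·α + gyro = (0.0900, -0.0200, 0.2000)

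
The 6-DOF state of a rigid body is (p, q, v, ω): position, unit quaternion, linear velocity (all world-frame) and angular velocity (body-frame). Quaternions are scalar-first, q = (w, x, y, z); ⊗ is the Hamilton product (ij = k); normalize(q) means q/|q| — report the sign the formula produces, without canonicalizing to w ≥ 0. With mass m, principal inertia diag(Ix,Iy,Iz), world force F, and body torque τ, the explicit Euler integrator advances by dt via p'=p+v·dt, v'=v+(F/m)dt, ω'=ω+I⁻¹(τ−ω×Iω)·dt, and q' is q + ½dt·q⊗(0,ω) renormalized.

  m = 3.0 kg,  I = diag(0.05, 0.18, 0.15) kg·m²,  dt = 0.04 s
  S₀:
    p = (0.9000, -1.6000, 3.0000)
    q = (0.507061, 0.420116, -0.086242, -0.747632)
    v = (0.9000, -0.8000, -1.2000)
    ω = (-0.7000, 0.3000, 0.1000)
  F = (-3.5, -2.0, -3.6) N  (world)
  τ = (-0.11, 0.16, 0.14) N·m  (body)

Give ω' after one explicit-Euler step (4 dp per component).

α = I⁻¹(τ − ω×Iω) = (-2.1820, 0.8500, 1.1153)
new body rate ω' = (-0.7873, 0.3340, 0.1446)

ω' = (-0.7873, 0.3340, 0.1446)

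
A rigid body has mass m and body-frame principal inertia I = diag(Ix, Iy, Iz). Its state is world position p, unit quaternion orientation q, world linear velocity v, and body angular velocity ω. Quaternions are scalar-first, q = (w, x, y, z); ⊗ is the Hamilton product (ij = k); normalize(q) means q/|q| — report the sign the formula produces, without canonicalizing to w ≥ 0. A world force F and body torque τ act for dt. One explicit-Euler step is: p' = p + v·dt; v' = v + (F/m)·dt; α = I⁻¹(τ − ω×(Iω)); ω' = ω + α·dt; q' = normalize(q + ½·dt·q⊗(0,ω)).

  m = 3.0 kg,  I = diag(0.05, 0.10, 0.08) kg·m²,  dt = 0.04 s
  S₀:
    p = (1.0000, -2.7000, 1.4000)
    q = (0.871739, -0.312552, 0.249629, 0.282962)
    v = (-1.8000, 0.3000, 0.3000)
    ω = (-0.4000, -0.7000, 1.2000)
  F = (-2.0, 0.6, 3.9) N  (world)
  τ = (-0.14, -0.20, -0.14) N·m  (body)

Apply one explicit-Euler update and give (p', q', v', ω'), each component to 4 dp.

gyro term ω×Iω = (0.0168, 0.0144, 0.0140)
angular accel α = (-3.1360, -2.1440, -1.9250)
ω + α·dt = (-0.5254, -0.7858, 1.1230)
q⊗(0,ω) = (-0.2898349, 0.1489326, -0.3483397, 1.3647248)
updated quaternion q' = (0.8656, -0.3094, 0.2426, 0.3101)
linear accel F/m = (-0.6667, 0.2000, 1.3000)
p' = p + v·dt = (0.9280, -2.6880, 1.4120)
v + (F/m)dt = (-1.8267, 0.3080, 0.3520)

p' = (0.9280, -2.6880, 1.4120)
q' = (0.8656, -0.3094, 0.2426, 0.3101)
v' = (-1.8267, 0.3080, 0.3520)
ω' = (-0.5254, -0.7858, 1.1230)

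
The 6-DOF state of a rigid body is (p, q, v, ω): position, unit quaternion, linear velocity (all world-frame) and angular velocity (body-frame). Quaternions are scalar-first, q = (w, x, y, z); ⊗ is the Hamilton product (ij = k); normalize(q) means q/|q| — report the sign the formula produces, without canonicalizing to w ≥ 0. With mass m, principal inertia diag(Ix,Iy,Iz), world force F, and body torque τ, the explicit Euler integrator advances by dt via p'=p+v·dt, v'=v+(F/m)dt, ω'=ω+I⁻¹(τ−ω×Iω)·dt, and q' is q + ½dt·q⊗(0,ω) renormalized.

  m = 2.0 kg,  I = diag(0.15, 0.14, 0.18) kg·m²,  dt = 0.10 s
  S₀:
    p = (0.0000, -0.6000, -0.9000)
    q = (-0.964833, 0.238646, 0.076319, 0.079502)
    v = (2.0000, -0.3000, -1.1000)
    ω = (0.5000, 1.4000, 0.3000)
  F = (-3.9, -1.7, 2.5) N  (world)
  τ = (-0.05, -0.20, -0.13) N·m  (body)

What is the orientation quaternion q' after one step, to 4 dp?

q' = (-0.9745, 0.2095, 0.0072, 0.0796)

Hamilton product q⊗(0,ω) = (-0.2500202, -0.5708236, -1.3826090, 0.0064950)
q' = normalize(q + ½dt·q⊗(0,ω)) = (-0.9745, 0.2095, 0.0072, 0.0796)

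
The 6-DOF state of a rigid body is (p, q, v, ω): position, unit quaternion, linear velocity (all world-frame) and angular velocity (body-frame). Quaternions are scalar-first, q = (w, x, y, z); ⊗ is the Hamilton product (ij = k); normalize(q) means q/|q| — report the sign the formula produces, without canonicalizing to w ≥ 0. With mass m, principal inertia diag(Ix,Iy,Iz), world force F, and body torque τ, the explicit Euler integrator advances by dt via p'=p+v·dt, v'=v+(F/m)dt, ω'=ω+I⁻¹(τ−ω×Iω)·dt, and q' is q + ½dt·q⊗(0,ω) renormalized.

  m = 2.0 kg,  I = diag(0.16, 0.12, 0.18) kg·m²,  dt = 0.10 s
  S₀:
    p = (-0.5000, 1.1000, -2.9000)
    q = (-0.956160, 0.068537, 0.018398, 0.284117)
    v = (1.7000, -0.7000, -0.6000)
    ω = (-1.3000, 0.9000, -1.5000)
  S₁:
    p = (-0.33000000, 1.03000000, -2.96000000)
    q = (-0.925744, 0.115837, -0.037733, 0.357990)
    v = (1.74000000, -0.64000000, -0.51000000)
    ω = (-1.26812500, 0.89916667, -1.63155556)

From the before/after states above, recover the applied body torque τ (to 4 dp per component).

rate change Δω = (0.03187500, -0.00083333, -0.13155556)
applied torque τ = (-0.0300, -0.0400, -0.1900)

τ = (-0.0300, -0.0400, -0.1900)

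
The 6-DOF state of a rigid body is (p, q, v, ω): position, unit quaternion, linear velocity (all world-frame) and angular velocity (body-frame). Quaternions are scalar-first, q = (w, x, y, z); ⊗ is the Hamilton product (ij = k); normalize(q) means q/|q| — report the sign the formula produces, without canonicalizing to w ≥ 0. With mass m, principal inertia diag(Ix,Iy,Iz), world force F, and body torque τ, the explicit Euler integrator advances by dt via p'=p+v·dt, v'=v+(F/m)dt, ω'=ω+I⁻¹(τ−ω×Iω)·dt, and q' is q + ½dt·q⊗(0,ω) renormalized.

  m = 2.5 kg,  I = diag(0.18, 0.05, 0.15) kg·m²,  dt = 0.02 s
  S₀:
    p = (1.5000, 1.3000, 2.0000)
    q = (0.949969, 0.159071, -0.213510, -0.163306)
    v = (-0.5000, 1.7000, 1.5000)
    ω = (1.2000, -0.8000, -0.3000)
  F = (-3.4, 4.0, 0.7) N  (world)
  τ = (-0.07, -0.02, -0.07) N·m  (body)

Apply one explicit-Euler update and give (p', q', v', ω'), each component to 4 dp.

p' = (1.4900, 1.3340, 2.0300)
q' = (0.9458, 0.1698, -0.2226, -0.1648)
v' = (-0.5272, 1.7320, 1.5056)
ω' = (1.1896, -0.8037, -0.3260)

gyro term ω×Iω = (0.0240, -0.0108, 0.1248)
angular accel α = (-0.5222, -0.1840, -1.2987)
ω' = ω + α·dt = (1.1896, -0.8037, -0.3260)
q⊗(0,ω) = (-0.4106850, 1.0733710, -0.9082211, -0.1560355)
q' = normalize(q + ½dt·q⊗(0,ω)) = (0.9458, 0.1698, -0.2226, -0.1648)
a = (-1.3600, 1.6000, 0.2800)
p' = p + v·dt = (1.4900, 1.3340, 2.0300)
v' = v + a·dt = (-0.5272, 1.7320, 1.5056)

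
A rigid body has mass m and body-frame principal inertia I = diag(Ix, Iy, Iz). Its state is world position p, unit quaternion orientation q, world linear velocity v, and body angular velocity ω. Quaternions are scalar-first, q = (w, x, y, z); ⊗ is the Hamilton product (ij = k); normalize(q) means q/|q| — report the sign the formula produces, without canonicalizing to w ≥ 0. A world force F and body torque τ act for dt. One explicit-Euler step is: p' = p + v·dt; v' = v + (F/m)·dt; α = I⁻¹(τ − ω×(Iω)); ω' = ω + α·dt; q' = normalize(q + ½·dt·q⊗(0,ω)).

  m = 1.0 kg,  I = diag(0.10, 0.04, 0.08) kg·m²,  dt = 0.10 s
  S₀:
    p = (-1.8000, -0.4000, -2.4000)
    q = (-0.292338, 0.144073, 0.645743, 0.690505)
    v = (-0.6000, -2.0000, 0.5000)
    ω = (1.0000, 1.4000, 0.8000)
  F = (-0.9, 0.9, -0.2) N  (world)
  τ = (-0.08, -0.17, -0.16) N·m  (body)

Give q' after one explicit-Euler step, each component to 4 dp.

q' = (-0.3707, 0.1065, 0.6511, 0.6537)

Hamilton product q⊗(0,ω) = (-1.6005172, -0.7424506, 0.1659734, -0.6779112)
q' = normalize(q + ½dt·q⊗(0,ω)) = (-0.3707, 0.1065, 0.6511, 0.6537)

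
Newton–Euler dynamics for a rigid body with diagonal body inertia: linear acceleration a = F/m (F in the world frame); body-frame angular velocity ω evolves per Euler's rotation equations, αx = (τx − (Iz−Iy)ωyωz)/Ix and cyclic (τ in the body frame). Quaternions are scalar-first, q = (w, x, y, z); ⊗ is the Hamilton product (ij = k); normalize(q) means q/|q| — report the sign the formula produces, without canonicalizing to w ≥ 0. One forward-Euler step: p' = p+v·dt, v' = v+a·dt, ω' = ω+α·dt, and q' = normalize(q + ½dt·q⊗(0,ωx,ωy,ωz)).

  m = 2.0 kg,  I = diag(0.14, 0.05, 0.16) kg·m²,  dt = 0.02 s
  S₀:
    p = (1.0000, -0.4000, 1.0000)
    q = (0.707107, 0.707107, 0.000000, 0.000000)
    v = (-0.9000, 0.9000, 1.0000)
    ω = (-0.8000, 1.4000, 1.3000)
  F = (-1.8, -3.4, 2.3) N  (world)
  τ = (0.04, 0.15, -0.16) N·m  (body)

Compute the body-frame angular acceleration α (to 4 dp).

α = (-1.1443, 2.5840, -1.6300)

precession coupling ω×(Iω) = (0.2002, 0.0208, 0.1008)
angular accel α = (-1.1443, 2.5840, -1.6300)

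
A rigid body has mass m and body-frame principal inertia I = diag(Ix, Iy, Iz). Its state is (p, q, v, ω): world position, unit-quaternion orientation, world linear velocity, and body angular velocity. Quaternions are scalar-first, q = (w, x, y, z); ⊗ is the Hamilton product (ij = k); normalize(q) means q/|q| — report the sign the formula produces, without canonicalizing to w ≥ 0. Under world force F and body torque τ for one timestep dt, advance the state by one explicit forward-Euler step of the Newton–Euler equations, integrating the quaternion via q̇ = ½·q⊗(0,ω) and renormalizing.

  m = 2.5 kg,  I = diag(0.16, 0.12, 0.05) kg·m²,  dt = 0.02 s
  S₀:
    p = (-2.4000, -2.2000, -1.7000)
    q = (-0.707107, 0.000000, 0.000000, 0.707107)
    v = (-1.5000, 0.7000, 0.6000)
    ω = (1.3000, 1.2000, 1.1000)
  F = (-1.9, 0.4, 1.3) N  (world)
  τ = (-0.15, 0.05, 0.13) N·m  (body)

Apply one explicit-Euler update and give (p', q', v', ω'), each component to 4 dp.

p' = (-2.4300, -2.1860, -1.6880)
q' = (-0.7147, -0.0177, 0.0007, 0.6992)
v' = (-1.5152, 0.7032, 0.6104)
ω' = (1.2928, 1.1821, 1.1770)

a = F/m = (-0.7600, 0.1600, 0.5200)
new position p' = (-2.4300, -2.1860, -1.6880)
v + (F/m)dt = (-1.5152, 0.7032, 0.6104)
gyro term ω×Iω = (-0.0924, 0.1573, -0.0624)
α = I⁻¹(τ − ω×Iω) = (-0.3600, -0.8942, 3.8480)
ω' = ω + α·dt = (1.2928, 1.1821, 1.1770)
2q̇ = q⊗(0,ω) = (-0.7778177, -1.7677675, 0.0707107, -0.7778177)
updated quaternion q' = (-0.7147, -0.0177, 0.0007, 0.6992)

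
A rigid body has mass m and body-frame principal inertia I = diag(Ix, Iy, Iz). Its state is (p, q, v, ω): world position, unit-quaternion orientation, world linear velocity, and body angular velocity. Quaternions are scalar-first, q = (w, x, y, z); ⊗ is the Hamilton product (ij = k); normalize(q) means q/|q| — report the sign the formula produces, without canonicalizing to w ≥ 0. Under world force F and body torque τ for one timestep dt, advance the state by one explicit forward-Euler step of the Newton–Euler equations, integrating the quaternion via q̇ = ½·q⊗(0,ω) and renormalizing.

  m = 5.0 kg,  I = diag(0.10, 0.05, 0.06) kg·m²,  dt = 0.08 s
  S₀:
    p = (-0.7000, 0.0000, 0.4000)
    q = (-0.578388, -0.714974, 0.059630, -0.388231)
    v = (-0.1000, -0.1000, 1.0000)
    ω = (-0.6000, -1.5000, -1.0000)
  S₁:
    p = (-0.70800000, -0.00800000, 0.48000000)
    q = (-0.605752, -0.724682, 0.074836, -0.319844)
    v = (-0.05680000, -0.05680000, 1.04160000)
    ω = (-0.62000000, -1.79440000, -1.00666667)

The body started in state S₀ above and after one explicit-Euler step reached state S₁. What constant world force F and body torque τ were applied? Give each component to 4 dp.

F = (2.7000, 2.7000, 2.6000)
τ = (-0.0100, -0.1600, -0.0500)

velocity change Δv = (0.04320000, 0.04320000, 0.04160000)
m·(v₁−v₀)/dt = (2.7000, 2.7000, 2.6000)
rate change Δω = (-0.02000000, -0.29440000, -0.00666667)
I·α + gyro = (-0.0100, -0.1600, -0.0500)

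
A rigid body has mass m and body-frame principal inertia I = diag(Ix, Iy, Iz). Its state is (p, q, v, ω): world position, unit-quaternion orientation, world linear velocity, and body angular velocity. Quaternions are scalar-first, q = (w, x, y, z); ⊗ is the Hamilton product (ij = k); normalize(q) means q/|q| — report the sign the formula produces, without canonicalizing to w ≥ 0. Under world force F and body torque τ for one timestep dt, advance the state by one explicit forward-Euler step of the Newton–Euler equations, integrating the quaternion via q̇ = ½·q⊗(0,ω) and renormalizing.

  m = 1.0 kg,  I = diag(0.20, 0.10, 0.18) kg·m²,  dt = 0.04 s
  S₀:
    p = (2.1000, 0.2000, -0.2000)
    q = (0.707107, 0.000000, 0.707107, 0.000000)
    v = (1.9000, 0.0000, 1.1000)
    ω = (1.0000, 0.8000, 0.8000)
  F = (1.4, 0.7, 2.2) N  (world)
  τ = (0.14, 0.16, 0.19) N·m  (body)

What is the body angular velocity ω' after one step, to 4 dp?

ω' = (1.0178, 0.8576, 0.8600)

(τ − ω×Iω)/I = (0.4440, 1.4400, 1.5000)
ω' = ω + α·dt = (1.0178, 0.8576, 0.8600)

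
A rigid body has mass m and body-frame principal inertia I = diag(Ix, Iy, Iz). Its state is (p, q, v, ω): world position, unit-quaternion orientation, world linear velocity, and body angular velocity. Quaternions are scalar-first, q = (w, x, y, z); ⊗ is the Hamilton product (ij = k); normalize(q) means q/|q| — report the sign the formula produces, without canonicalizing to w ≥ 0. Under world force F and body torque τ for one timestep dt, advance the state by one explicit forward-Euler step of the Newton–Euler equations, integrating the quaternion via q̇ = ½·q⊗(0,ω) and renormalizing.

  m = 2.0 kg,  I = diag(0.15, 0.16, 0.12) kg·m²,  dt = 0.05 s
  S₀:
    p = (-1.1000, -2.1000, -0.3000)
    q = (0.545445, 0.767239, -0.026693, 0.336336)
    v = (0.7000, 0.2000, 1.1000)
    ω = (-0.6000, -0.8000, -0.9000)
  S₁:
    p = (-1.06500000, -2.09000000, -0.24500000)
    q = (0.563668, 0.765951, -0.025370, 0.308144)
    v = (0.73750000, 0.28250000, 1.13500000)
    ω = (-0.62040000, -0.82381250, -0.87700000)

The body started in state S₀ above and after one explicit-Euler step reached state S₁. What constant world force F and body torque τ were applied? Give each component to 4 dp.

F = (1.5000, 3.3000, 1.4000)
τ = (-0.0900, -0.0600, 0.0600)

velocity change Δv = (0.03750000, 0.08250000, 0.03500000)
applied force F = (1.5000, 3.3000, 1.4000)
rate change Δω = (-0.02040000, -0.02381250, 0.02300000)
ω₀×(Iω₀) = (-0.0288, 0.0162, 0.0048)
τ = I·(Δω/dt) + ω₀×(Iω₀) = (-0.0900, -0.0600, 0.0600)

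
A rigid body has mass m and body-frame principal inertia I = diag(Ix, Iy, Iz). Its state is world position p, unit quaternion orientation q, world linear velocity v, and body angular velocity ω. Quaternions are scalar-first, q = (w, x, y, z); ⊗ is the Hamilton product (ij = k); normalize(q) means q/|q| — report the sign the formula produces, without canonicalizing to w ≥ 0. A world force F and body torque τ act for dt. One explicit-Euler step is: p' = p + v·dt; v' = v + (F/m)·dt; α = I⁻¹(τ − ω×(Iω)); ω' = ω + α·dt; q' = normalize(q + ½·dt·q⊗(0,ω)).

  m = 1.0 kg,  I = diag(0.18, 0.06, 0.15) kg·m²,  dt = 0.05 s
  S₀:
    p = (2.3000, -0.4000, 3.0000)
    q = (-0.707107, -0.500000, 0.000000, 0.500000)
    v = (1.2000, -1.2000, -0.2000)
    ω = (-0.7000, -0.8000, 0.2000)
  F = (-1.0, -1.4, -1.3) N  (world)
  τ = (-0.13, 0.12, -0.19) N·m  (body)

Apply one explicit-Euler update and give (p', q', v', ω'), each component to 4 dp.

precession coupling ω×(Iω) = (-0.0144, -0.0042, -0.0672)
angular accel α = (-0.6422, 2.0700, -0.8187)
ω + α·dt = (-0.7321, -0.6965, 0.1591)
2q̇ = q⊗(0,ω) = (-0.4500000, 0.8949749, 0.3156856, 0.2585786)
updated quaternion q' = (-0.7181, -0.4775, 0.0079, 0.5063)
a = (-1.0000, -1.4000, -1.3000)
p + v·dt = (2.3600, -0.4600, 2.9900)
new velocity v' = (1.1500, -1.2700, -0.2650)

p' = (2.3600, -0.4600, 2.9900)
q' = (-0.7181, -0.4775, 0.0079, 0.5063)
v' = (1.1500, -1.2700, -0.2650)
ω' = (-0.7321, -0.6965, 0.1591)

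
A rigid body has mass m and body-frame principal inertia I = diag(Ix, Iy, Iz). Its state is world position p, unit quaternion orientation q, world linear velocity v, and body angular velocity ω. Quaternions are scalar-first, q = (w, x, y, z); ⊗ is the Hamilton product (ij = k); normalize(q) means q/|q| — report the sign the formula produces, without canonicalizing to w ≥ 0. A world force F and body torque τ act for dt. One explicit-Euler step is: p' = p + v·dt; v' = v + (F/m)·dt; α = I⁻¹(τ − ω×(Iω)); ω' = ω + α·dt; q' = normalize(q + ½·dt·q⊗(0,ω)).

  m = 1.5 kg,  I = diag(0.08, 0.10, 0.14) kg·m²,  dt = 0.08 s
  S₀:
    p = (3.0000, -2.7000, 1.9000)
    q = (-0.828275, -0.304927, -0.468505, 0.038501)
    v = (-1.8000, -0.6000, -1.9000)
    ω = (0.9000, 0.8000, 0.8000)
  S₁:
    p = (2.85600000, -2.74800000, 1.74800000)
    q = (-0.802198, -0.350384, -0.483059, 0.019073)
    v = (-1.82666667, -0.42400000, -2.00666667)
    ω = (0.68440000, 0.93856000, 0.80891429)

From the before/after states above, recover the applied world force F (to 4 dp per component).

Δv = v₁−v₀ = (-0.02666667, 0.17600000, -0.10666667)
F = m·Δv/dt = (-0.5000, 3.3000, -2.0000)

F = (-0.5000, 3.3000, -2.0000)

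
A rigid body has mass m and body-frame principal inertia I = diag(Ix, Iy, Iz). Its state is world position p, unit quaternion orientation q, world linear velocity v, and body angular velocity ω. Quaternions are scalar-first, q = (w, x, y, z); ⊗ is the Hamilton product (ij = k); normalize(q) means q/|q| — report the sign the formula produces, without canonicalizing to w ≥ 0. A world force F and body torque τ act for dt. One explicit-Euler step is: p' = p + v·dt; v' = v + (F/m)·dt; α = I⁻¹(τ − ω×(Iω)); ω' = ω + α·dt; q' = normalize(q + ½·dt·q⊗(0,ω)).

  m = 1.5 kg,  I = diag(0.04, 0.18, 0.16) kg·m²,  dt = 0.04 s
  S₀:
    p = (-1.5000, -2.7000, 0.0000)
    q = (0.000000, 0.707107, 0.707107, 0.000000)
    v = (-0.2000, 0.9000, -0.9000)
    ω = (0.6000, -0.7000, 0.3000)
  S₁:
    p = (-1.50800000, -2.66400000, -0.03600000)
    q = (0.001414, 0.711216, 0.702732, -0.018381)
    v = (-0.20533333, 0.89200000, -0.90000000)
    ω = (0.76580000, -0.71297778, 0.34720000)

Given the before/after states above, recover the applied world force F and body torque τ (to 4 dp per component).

F = (-0.2000, -0.3000, 0.0000)
τ = (0.1700, -0.0800, 0.1300)

velocity change Δv = (-0.00533333, -0.00800000, 0.00000000)
applied force F = (-0.2000, -0.3000, 0.0000)
ω₁ − ω₀ = (0.16580000, -0.01297778, 0.04720000)
I·α + gyro = (0.1700, -0.0800, 0.1300)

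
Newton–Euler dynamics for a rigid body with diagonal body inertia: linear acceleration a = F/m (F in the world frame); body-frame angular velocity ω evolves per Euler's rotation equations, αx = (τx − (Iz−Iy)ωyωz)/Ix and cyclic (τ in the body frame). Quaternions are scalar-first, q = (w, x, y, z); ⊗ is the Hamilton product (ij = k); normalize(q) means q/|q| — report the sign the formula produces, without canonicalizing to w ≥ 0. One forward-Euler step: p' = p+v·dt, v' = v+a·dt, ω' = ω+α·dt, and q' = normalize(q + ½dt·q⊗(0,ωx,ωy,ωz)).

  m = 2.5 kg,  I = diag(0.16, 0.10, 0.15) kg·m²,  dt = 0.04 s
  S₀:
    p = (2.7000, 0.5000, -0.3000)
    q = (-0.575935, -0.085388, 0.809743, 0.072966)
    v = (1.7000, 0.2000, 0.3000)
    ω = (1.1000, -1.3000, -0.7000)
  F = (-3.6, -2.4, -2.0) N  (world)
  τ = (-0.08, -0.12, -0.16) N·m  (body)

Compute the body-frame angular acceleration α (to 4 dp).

α = (-0.7844, -1.1230, -1.6387)

ω×(Iω) gyroscopic = (0.0455, -0.0077, 0.0858)
(τ − ω×Iω)/I = (-0.7844, -1.1230, -1.6387)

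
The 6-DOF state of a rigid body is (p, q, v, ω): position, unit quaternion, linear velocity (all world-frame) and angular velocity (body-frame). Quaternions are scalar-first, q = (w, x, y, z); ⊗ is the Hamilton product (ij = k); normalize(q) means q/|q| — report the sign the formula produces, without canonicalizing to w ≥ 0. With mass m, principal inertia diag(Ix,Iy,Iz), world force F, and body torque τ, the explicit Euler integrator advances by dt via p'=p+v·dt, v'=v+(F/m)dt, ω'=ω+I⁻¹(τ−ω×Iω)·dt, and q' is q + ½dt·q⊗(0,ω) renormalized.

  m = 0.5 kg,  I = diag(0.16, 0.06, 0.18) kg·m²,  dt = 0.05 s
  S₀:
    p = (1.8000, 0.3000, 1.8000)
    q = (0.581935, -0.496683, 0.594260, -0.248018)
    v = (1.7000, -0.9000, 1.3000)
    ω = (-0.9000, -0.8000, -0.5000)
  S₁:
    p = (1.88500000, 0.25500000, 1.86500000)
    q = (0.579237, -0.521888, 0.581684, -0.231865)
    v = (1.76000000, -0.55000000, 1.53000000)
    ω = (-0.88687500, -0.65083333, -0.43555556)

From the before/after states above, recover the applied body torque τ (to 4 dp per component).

rate change Δω = (0.01312500, 0.14916667, 0.06444444)
I·α + gyro = (0.0900, 0.1700, 0.1600)

τ = (0.0900, 0.1700, 0.1600)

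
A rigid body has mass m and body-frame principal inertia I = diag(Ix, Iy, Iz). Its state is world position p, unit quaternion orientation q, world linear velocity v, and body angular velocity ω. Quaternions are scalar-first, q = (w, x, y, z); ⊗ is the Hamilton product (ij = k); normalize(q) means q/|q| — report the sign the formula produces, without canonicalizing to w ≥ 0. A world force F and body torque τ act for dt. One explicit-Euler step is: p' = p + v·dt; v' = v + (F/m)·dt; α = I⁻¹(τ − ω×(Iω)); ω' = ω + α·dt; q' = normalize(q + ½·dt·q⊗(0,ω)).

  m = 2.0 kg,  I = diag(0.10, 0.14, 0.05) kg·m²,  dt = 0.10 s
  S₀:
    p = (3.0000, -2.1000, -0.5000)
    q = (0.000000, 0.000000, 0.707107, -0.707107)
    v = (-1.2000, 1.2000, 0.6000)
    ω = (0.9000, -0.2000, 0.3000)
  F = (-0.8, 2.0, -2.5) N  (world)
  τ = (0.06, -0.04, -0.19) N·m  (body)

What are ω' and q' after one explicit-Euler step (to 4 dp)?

ω' = (0.9546, -0.2382, -0.0656)
q' = (0.0177, 0.0035, 0.6745, -0.7381)

(τ − ω×Iω)/I = (0.5460, -0.3821, -3.6560)
ω + α·dt = (0.9546, -0.2382, -0.0656)
2q̇ = q⊗(0,ω) = (0.3535535, 0.0707107, -0.6363963, -0.6363963)
q + ½dt·q⊗(0,ω), renormalized = (0.0177, 0.0035, 0.6745, -0.7381)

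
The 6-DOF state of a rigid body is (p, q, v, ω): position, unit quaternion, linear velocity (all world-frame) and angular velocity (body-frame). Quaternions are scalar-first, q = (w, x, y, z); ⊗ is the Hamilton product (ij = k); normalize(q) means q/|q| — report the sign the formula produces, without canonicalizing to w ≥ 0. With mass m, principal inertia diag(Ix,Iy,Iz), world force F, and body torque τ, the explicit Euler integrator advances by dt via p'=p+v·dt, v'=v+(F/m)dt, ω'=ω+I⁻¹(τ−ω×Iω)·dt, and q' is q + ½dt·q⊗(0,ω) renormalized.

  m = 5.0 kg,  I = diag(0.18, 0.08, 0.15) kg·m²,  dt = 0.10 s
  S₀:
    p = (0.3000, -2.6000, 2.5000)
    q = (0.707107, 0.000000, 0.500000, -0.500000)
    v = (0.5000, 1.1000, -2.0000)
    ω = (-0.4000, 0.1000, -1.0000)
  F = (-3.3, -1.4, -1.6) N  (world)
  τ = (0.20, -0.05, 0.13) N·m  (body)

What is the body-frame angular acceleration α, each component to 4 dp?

precession coupling ω×(Iω) = (-0.0070, 0.0120, 0.0040)
angular accel α = (1.1500, -0.7750, 0.8400)

α = (1.1500, -0.7750, 0.8400)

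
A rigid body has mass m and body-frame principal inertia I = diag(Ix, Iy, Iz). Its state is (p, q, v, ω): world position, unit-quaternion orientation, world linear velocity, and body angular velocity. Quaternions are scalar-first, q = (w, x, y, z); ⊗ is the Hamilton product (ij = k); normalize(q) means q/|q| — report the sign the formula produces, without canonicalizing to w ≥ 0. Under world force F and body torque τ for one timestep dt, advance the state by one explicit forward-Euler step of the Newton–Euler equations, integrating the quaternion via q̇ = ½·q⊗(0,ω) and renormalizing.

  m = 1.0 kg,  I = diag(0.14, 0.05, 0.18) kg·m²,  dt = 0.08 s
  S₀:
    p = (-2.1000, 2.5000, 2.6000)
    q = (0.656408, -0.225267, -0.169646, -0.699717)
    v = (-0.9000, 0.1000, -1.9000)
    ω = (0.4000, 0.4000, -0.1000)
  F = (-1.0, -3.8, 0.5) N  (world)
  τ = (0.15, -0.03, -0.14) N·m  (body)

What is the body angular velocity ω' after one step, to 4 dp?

ω' = (0.4887, 0.3494, -0.1558)

precession coupling ω×(Iω) = (-0.0052, 0.0016, -0.0144)
(τ − ω×Iω)/I = (1.1086, -0.6320, -0.6978)
ω + α·dt = (0.4887, 0.3494, -0.1558)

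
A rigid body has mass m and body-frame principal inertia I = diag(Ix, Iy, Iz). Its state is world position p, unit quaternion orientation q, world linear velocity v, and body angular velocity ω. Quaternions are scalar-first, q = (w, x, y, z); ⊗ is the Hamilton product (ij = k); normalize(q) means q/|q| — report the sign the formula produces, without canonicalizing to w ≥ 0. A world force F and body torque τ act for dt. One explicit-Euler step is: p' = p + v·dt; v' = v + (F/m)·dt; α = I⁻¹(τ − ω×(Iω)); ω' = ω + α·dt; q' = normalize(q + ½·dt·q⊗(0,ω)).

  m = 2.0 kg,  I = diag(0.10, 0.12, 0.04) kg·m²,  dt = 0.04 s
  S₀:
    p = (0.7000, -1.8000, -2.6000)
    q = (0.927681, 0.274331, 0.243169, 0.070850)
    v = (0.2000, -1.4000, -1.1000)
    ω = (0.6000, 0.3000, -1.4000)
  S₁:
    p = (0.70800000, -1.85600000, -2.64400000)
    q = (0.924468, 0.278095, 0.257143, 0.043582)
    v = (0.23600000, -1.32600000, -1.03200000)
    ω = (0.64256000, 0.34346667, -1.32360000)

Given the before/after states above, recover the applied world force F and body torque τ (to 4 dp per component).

Δv = v₁−v₀ = (0.03600000, 0.07400000, 0.06800000)
m·(v₁−v₀)/dt = (1.8000, 3.7000, 3.4000)
rate change Δω = (0.04256000, 0.04346667, 0.07640000)
gyro term ω₀×Iω₀ = (0.0336, -0.0504, 0.0036)
I·α + gyro = (0.1400, 0.0800, 0.0800)

F = (1.8000, 3.7000, 3.4000)
τ = (0.1400, 0.0800, 0.0800)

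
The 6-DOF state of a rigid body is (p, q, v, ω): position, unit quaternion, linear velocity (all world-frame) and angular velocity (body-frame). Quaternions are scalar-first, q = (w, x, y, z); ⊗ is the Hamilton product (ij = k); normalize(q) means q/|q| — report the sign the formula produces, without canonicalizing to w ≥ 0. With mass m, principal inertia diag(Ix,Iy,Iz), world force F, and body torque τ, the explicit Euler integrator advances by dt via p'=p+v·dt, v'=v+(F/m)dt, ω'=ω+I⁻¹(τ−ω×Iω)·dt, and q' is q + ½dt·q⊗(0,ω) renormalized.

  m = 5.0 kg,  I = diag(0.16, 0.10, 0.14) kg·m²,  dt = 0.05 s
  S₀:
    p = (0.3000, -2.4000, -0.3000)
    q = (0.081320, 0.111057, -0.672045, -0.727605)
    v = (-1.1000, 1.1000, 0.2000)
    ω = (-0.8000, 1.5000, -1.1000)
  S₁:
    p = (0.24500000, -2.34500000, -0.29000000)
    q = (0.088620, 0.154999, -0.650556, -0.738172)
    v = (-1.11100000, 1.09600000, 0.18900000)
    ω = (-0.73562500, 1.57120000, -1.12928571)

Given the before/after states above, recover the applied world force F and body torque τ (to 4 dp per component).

F = (-1.1000, -0.4000, -1.1000)
τ = (0.1400, 0.1600, -0.0100)

rate change Δω = (0.06437500, 0.07120000, -0.02928571)
precession coupling = (-0.0660, 0.0176, 0.0720)
I·α + gyro = (0.1400, 0.1600, -0.0100)
v₁ − v₀ = (-0.01100000, -0.00400000, -0.01100000)
F = m·Δv/dt = (-1.1000, -0.4000, -1.1000)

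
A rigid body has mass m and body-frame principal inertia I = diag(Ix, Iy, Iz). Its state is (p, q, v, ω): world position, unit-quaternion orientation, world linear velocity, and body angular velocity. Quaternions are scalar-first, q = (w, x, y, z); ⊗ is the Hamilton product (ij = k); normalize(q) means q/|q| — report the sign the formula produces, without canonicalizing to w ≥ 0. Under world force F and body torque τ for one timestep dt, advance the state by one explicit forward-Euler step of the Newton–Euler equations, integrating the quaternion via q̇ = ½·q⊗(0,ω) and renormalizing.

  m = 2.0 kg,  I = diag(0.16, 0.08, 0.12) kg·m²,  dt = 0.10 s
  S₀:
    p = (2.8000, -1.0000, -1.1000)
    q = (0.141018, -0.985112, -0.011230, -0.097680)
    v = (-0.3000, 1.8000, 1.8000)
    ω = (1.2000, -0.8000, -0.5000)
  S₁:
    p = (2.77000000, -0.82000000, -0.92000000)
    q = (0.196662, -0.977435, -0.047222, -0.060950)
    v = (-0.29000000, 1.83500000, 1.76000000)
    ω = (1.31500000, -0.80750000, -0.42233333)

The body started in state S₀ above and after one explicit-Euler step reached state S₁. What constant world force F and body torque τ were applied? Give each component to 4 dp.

F = (0.2000, 0.7000, -0.8000)
τ = (0.2000, -0.0300, 0.1700)

ω₁ − ω₀ = (0.11500000, -0.00750000, 0.07766667)
precession coupling = (0.0160, -0.0240, 0.0768)
applied torque τ = (0.2000, -0.0300, 0.1700)
velocity change Δv = (0.01000000, 0.03500000, -0.04000000)
applied force F = (0.2000, 0.7000, -0.8000)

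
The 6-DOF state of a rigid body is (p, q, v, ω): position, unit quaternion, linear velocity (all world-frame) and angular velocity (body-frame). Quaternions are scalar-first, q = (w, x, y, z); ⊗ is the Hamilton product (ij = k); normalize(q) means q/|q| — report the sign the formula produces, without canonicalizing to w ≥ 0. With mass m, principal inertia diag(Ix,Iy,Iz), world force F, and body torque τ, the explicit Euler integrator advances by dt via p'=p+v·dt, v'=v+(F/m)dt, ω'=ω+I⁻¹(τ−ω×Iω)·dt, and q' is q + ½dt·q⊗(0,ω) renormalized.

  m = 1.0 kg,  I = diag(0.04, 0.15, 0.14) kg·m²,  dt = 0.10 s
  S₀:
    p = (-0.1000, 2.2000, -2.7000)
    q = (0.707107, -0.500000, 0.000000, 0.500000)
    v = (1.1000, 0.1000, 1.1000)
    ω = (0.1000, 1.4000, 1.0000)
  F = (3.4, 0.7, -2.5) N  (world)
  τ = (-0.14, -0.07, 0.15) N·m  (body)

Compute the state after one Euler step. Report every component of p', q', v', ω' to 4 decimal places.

linear accel F/m = (3.4000, 0.7000, -2.5000)
new position p' = (0.0100, 2.2100, -2.5900)
v' = v + a·dt = (1.4400, 0.1700, 0.8500)
gyro term ω×Iω = (-0.0140, -0.0100, 0.0154)
(τ − ω×Iω)/I = (-3.1500, -0.4000, 0.9614)
new body rate ω' = (-0.2150, 1.3600, 1.0961)
Hamilton product q⊗(0,ω) = (-0.4500000, -0.6292893, 1.5399498, 0.0071070)
q' = normalize(q + ½dt·q⊗(0,ω)) = (0.6821, -0.5295, 0.0767, 0.4985)

p' = (0.0100, 2.2100, -2.5900)
q' = (0.6821, -0.5295, 0.0767, 0.4985)
v' = (1.4400, 0.1700, 0.8500)
ω' = (-0.2150, 1.3600, 1.0961)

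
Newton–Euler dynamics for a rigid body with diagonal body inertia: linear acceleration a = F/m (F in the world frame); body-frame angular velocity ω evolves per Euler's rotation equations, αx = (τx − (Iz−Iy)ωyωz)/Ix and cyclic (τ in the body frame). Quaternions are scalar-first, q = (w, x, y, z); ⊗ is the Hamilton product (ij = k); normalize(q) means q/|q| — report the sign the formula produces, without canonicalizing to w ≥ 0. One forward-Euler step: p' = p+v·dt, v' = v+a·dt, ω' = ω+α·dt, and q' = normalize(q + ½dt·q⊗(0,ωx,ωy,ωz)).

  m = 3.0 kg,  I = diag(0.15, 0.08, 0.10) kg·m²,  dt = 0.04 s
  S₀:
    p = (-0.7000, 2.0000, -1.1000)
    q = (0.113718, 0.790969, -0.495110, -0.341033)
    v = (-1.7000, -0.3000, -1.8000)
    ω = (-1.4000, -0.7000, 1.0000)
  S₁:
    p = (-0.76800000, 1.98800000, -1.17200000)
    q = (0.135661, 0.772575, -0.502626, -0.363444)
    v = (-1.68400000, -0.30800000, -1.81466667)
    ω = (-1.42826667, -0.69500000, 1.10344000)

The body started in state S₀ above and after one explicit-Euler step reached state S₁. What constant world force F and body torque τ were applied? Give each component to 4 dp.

rate change Δω = (-0.02826667, 0.00500000, 0.10344000)
applied torque τ = (-0.1200, -0.0600, 0.1900)
Δv = v₁−v₀ = (0.01600000, -0.00800000, -0.01466667)
F = m·Δv/dt = (1.2000, -0.6000, -1.1000)

F = (1.2000, -0.6000, -1.1000)
τ = (-0.1200, -0.0600, 0.1900)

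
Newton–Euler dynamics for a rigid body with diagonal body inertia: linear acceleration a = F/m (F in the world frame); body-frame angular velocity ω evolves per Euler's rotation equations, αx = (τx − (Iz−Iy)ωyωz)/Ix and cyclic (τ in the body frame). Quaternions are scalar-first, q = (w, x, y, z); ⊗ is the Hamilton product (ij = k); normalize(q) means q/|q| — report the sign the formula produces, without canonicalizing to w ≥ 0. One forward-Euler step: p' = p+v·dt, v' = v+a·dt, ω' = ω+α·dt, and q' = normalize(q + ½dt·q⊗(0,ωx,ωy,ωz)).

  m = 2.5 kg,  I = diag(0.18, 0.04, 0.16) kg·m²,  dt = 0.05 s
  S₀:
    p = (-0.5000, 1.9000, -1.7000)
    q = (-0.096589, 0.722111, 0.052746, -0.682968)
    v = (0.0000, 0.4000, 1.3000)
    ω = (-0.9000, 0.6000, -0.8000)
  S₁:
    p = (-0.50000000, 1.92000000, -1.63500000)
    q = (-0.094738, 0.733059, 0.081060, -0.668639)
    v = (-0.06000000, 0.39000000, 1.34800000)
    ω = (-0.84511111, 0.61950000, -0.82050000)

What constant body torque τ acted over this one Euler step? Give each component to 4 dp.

τ = (0.1400, 0.0300, 0.0100)

Δω = ω₁−ω₀ = (0.05488889, 0.01950000, -0.02050000)
ω₀×(Iω₀) = (-0.0576, 0.0144, 0.0756)
τ = I·(Δω/dt) + ω₀×(Iω₀) = (0.1400, 0.0300, 0.0100)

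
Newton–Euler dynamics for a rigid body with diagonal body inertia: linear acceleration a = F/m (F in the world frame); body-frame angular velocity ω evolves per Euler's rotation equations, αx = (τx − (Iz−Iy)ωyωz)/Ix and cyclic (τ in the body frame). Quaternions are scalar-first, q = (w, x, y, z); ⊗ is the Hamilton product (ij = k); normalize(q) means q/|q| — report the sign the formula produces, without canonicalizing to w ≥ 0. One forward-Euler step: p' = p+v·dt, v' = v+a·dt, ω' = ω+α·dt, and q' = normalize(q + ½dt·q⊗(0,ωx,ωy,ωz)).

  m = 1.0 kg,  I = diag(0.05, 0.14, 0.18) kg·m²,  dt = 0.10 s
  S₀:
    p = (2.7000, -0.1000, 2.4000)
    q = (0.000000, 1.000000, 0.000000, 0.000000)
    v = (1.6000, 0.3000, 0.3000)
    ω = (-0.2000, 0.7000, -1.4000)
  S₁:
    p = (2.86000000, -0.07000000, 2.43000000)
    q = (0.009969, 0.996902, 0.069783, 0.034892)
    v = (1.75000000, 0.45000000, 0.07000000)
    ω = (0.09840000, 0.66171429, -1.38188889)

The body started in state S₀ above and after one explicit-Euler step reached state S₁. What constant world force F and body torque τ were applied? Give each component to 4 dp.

Δω = ω₁−ω₀ = (0.29840000, -0.03828571, 0.01811111)
gyro term ω₀×Iω₀ = (-0.0392, -0.0364, -0.0126)
applied torque τ = (0.1100, -0.0900, 0.0200)
v₁ − v₀ = (0.15000000, 0.15000000, -0.23000000)
m·(v₁−v₀)/dt = (1.5000, 1.5000, -2.3000)

F = (1.5000, 1.5000, -2.3000)
τ = (0.1100, -0.0900, 0.0200)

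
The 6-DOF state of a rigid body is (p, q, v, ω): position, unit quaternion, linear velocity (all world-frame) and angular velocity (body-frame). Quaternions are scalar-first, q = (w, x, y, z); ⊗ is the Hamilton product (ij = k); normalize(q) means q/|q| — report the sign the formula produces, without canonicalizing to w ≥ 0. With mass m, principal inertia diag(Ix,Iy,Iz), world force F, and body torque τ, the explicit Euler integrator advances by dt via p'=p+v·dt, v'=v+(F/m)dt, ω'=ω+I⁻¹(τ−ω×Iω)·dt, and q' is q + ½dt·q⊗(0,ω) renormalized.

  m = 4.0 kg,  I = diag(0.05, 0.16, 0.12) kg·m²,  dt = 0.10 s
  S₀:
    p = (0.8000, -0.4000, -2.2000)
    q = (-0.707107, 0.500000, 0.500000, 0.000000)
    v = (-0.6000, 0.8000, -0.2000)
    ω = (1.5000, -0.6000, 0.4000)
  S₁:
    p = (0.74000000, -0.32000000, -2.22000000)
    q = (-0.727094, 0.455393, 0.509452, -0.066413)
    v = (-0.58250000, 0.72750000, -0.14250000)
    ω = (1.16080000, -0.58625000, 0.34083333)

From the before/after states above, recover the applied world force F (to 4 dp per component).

F = (0.7000, -2.9000, 2.3000)

Δv = v₁−v₀ = (0.01750000, -0.07250000, 0.05750000)
m·(v₁−v₀)/dt = (0.7000, -2.9000, 2.3000)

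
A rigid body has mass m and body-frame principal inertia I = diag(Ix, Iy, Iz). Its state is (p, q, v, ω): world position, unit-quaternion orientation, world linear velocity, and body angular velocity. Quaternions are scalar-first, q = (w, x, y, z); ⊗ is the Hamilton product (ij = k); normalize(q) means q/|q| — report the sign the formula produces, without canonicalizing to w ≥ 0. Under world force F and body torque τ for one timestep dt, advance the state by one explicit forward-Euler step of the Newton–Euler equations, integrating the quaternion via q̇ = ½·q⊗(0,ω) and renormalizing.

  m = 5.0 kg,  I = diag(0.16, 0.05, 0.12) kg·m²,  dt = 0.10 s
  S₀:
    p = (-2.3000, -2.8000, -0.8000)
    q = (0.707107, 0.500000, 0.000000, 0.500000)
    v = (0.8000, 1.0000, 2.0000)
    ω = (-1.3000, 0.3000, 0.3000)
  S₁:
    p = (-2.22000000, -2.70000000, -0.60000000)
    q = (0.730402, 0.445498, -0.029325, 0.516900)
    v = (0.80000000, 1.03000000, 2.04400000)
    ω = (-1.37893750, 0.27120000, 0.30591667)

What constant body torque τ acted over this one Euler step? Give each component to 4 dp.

Δω = ω₁−ω₀ = (-0.07893750, -0.02880000, 0.00591667)
τ = I·(Δω/dt) + ω₀×(Iω₀) = (-0.1200, -0.0300, 0.0500)

τ = (-0.1200, -0.0300, 0.0500)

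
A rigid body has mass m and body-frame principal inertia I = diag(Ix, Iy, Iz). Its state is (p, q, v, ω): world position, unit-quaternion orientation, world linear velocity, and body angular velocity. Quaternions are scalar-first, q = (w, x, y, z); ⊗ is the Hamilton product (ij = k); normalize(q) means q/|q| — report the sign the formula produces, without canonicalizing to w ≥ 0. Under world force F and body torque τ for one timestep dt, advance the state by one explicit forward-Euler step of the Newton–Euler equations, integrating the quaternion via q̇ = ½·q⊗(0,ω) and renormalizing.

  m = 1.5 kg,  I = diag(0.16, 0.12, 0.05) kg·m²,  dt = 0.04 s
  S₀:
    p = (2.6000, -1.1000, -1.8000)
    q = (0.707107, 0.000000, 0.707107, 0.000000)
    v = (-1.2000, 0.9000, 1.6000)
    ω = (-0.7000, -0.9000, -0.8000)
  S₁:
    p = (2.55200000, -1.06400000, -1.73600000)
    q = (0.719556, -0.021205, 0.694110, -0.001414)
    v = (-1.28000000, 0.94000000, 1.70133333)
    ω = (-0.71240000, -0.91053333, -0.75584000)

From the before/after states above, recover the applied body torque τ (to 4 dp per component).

rate change Δω = (-0.01240000, -0.01053333, 0.04416000)
precession coupling = (-0.0504, 0.0616, -0.0252)
τ = I·(Δω/dt) + ω₀×(Iω₀) = (-0.1000, 0.0300, 0.0300)

τ = (-0.1000, 0.0300, 0.0300)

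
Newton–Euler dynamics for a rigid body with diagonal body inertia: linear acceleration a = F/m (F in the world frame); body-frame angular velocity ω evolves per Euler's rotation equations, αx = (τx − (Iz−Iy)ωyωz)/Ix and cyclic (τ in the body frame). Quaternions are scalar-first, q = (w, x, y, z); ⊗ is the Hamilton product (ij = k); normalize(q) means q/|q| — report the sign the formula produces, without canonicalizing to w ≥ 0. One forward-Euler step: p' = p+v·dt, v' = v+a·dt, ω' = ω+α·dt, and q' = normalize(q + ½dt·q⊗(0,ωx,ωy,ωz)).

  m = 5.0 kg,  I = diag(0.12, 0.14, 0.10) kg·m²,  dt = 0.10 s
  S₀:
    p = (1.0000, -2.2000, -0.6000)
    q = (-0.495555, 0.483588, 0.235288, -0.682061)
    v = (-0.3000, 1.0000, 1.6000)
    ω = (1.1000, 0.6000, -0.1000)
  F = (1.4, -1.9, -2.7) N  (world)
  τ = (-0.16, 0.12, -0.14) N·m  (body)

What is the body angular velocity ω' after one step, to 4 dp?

precession coupling ω×(Iω) = (0.0024, -0.0022, 0.0132)
angular accel α = (-1.3533, 0.8729, -1.5320)
ω + α·dt = (0.9647, 0.6873, -0.2532)

ω' = (0.9647, 0.6873, -0.2532)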